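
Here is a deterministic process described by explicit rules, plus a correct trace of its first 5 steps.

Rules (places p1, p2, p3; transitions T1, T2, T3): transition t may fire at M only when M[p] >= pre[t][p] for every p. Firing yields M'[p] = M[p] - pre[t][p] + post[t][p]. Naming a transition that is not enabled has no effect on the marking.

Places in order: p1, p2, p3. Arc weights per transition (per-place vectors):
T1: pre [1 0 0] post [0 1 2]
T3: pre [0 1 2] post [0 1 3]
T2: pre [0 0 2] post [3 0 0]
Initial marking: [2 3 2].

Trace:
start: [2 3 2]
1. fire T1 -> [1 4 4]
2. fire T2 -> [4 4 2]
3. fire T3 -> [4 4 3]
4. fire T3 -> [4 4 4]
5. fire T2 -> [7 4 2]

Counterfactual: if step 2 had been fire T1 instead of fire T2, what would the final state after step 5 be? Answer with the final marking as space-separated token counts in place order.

3 5 6

(re-executing from step 2 with the substitution; state before step 2: [1 4 4])
2. fire T1 -> [0 5 6]
3. fire T3 -> [0 5 7]
4. fire T3 -> [0 5 8]
5. fire T2 -> [3 5 6]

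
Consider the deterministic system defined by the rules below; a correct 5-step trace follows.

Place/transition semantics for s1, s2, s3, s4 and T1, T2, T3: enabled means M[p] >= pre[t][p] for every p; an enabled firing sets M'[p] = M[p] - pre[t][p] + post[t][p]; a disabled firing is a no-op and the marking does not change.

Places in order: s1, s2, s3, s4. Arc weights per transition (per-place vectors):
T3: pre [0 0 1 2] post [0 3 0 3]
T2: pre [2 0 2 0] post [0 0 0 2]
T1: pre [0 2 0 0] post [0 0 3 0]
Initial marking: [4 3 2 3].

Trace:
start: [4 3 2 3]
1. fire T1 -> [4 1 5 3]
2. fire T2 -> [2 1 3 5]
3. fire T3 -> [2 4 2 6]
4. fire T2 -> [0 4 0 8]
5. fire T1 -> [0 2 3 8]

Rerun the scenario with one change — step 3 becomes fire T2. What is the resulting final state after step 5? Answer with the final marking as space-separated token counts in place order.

0 1 1 7

(re-executing from step 3 with the substitution; state before step 3: [2 1 3 5])
3. fire T2 -> [0 1 1 7]
4. fire T2 -> [0 1 1 7]
5. fire T1 -> [0 1 1 7]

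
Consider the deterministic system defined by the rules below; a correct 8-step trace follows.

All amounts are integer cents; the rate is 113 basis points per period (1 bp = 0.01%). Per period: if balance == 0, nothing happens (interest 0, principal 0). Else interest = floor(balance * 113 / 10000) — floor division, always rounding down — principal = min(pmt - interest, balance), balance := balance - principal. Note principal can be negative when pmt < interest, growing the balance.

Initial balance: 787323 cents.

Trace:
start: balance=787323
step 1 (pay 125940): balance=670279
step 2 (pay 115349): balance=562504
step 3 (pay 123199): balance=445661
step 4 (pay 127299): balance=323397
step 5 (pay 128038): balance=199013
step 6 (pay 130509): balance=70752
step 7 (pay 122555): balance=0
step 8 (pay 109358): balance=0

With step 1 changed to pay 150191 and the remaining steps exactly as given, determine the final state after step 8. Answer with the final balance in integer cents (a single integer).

(re-executing from step 1 with the substitution; state before step 1: balance=787323)
step 1 (pay 150191): balance=646028
step 2 (pay 115349): balance=537979
step 3 (pay 123199): balance=420859
step 4 (pay 127299): balance=298315
step 5 (pay 128038): balance=173647
step 6 (pay 130509): balance=45100
step 7 (pay 122555): balance=0
step 8 (pay 109358): balance=0

0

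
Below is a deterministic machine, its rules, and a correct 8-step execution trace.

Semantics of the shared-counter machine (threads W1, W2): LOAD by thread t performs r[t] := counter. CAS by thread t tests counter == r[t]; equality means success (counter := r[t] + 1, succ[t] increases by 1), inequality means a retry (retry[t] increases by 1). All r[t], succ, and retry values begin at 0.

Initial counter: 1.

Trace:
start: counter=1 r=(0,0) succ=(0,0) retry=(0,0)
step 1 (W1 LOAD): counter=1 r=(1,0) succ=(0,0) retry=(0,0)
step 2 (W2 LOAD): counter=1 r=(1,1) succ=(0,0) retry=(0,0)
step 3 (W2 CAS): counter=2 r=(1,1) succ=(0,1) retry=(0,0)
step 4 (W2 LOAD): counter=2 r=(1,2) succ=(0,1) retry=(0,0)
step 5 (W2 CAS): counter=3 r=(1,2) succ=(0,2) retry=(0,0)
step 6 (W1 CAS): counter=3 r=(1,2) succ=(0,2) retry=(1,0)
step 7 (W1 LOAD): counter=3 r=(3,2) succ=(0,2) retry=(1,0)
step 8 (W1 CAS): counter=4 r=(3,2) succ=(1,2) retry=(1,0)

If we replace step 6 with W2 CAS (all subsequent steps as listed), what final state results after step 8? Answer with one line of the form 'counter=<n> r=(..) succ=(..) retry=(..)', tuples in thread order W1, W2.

(re-executing from step 6 with the substitution; state before step 6: counter=3 r=(1,2) succ=(0,2) retry=(0,0))
step 6 (W2 CAS): counter=3 r=(1,2) succ=(0,2) retry=(0,1)
step 7 (W1 LOAD): counter=3 r=(3,2) succ=(0,2) retry=(0,1)
step 8 (W1 CAS): counter=4 r=(3,2) succ=(1,2) retry=(0,1)

counter=4 r=(3,2) succ=(1,2) retry=(0,1)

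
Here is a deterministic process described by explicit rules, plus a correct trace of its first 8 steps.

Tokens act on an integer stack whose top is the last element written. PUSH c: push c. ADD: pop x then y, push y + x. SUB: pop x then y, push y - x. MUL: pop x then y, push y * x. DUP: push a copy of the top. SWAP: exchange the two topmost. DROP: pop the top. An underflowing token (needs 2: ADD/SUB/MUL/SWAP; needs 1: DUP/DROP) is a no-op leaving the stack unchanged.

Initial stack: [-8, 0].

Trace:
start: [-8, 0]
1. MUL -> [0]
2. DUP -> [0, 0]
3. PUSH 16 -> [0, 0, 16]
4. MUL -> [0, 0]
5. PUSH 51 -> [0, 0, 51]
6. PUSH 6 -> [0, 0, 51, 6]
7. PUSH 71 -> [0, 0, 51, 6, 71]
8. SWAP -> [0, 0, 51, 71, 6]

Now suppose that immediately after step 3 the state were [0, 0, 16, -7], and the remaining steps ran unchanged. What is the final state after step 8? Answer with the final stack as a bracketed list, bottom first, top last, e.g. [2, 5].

[0, 0, -112, 51, 71, 6]

state after step 3 := [0, 0, 16, -7]
4. MUL -> [0, 0, -112]
5. PUSH 51 -> [0, 0, -112, 51]
6. PUSH 6 -> [0, 0, -112, 51, 6]
7. PUSH 71 -> [0, 0, -112, 51, 6, 71]
8. SWAP -> [0, 0, -112, 51, 71, 6]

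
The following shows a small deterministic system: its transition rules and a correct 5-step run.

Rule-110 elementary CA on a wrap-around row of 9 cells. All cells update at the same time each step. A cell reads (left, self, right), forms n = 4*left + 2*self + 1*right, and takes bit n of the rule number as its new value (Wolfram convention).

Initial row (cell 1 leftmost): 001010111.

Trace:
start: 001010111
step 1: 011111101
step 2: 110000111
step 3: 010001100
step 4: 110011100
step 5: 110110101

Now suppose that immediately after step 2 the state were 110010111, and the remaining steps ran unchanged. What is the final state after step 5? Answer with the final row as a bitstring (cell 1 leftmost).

100101101

state after step 2 := 110010111
step 3: 010111100
step 4: 111100100
step 5: 100101101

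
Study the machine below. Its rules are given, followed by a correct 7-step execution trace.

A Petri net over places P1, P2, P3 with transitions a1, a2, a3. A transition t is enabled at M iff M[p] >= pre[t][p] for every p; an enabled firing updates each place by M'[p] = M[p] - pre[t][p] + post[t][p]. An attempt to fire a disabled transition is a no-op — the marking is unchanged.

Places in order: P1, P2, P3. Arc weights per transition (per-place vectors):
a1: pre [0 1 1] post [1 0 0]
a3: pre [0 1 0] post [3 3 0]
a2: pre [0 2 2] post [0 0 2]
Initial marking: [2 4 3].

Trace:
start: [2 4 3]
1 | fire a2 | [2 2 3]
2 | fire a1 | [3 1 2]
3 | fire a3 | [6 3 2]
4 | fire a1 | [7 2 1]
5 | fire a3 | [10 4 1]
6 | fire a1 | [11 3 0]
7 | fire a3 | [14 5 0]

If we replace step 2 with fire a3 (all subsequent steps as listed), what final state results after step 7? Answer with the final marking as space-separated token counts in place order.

(re-executing from step 2 with the substitution; state before step 2: [2 2 3])
2 | fire a3 | [5 4 3]
3 | fire a3 | [8 6 3]
4 | fire a1 | [9 5 2]
5 | fire a3 | [12 7 2]
6 | fire a1 | [13 6 1]
7 | fire a3 | [16 8 1]

16 8 1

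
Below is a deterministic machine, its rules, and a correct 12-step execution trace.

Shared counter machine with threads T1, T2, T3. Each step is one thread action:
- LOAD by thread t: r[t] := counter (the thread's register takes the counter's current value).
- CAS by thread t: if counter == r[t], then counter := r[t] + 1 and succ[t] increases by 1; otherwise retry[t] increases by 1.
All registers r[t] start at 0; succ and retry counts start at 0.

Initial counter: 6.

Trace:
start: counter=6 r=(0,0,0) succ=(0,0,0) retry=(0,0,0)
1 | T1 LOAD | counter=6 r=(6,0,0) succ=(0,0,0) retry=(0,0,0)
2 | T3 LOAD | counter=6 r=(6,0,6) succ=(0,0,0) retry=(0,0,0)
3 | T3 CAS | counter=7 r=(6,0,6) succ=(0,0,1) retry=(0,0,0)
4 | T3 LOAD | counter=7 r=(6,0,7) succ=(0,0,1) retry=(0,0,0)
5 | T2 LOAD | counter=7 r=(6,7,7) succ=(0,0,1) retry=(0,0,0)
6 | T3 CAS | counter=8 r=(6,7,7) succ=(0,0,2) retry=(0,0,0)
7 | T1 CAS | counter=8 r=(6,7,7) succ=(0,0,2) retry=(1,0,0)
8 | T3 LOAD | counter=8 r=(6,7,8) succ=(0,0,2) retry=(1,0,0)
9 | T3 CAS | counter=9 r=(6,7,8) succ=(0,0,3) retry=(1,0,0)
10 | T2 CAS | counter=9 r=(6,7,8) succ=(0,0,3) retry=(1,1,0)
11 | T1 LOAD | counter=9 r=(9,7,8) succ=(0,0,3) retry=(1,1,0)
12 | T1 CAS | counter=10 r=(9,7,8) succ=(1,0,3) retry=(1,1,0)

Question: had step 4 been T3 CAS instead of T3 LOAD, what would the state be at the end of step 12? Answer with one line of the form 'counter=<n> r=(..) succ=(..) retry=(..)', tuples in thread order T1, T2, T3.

(re-executing from step 4 with the substitution; state before step 4: counter=7 r=(6,0,6) succ=(0,0,1) retry=(0,0,0))
4 | T3 CAS | counter=7 r=(6,0,6) succ=(0,0,1) retry=(0,0,1)
5 | T2 LOAD | counter=7 r=(6,7,6) succ=(0,0,1) retry=(0,0,1)
6 | T3 CAS | counter=7 r=(6,7,6) succ=(0,0,1) retry=(0,0,2)
7 | T1 CAS | counter=7 r=(6,7,6) succ=(0,0,1) retry=(1,0,2)
8 | T3 LOAD | counter=7 r=(6,7,7) succ=(0,0,1) retry=(1,0,2)
9 | T3 CAS | counter=8 r=(6,7,7) succ=(0,0,2) retry=(1,0,2)
10 | T2 CAS | counter=8 r=(6,7,7) succ=(0,0,2) retry=(1,1,2)
11 | T1 LOAD | counter=8 r=(8,7,7) succ=(0,0,2) retry=(1,1,2)
12 | T1 CAS | counter=9 r=(8,7,7) succ=(1,0,2) retry=(1,1,2)

counter=9 r=(8,7,7) succ=(1,0,2) retry=(1,1,2)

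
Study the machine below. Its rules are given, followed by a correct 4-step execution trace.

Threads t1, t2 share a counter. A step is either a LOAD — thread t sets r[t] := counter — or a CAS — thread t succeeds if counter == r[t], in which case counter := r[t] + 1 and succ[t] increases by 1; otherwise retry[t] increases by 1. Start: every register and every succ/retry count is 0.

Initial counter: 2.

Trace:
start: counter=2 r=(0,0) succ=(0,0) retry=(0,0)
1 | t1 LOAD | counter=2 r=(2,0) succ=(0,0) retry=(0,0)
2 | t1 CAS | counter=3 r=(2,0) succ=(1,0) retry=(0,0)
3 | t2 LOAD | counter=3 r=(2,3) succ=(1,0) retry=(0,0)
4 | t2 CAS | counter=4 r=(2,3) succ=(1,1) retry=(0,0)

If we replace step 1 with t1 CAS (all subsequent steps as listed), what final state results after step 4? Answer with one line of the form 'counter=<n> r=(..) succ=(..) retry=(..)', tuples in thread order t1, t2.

(re-executing from step 1 with the substitution; state before step 1: counter=2 r=(0,0) succ=(0,0) retry=(0,0))
1 | t1 CAS | counter=2 r=(0,0) succ=(0,0) retry=(1,0)
2 | t1 CAS | counter=2 r=(0,0) succ=(0,0) retry=(2,0)
3 | t2 LOAD | counter=2 r=(0,2) succ=(0,0) retry=(2,0)
4 | t2 CAS | counter=3 r=(0,2) succ=(0,1) retry=(2,0)

counter=3 r=(0,2) succ=(0,1) retry=(2,0)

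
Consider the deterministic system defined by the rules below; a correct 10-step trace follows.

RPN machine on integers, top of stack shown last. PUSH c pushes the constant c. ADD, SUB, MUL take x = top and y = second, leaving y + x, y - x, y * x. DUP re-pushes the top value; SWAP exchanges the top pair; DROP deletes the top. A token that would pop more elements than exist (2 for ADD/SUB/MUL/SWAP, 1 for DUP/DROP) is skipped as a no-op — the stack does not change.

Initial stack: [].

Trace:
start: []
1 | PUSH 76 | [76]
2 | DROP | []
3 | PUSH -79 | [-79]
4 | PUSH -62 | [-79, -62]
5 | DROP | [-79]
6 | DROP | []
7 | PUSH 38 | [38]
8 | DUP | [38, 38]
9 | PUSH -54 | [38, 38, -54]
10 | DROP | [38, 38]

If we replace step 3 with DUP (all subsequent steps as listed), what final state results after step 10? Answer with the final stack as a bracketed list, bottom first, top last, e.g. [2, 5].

(re-executing from step 3 with the substitution; state before step 3: [])
3 | DUP | []
4 | PUSH -62 | [-62]
5 | DROP | []
6 | DROP | []
7 | PUSH 38 | [38]
8 | DUP | [38, 38]
9 | PUSH -54 | [38, 38, -54]
10 | DROP | [38, 38]

[38, 38]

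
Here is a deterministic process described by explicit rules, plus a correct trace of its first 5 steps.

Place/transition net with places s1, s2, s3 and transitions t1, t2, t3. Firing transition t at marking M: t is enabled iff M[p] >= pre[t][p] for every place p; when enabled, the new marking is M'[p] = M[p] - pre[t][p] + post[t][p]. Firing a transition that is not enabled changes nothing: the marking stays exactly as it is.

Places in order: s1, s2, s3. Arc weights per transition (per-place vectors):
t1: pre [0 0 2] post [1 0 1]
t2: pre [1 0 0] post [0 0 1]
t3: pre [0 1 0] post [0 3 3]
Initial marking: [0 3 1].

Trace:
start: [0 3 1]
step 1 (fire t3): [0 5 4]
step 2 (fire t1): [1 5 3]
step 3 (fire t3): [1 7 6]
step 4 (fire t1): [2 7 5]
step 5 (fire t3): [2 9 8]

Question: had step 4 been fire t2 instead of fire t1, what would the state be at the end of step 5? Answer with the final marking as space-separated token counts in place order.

(re-executing from step 4 with the substitution; state before step 4: [1 7 6])
step 4 (fire t2): [0 7 7]
step 5 (fire t3): [0 9 10]

0 9 10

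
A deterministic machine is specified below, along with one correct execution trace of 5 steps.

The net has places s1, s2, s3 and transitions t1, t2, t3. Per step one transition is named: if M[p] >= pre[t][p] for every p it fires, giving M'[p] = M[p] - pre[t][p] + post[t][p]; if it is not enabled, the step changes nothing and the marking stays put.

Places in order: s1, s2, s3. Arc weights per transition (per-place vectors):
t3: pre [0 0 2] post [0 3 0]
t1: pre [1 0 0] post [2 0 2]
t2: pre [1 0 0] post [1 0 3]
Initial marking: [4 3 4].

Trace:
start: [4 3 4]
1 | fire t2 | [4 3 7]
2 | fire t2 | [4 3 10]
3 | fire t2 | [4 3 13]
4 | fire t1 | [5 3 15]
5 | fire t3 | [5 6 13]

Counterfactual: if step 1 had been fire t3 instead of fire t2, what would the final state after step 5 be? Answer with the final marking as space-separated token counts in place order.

5 9 8

(re-executing from step 1 with the substitution; state before step 1: [4 3 4])
1 | fire t3 | [4 6 2]
2 | fire t2 | [4 6 5]
3 | fire t2 | [4 6 8]
4 | fire t1 | [5 6 10]
5 | fire t3 | [5 9 8]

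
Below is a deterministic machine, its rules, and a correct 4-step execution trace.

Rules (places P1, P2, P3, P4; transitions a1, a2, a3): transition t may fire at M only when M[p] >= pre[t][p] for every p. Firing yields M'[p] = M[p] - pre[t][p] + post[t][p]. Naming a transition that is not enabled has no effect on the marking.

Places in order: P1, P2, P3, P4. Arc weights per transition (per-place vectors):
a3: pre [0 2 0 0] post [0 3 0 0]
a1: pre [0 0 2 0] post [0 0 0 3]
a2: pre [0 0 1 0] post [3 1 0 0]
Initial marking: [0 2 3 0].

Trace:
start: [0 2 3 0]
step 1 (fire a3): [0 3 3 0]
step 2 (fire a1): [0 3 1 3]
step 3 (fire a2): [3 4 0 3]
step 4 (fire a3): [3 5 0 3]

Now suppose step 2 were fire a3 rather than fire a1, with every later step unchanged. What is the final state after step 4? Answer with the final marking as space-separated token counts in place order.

3 6 2 0

(re-executing from step 2 with the substitution; state before step 2: [0 3 3 0])
step 2 (fire a3): [0 4 3 0]
step 3 (fire a2): [3 5 2 0]
step 4 (fire a3): [3 6 2 0]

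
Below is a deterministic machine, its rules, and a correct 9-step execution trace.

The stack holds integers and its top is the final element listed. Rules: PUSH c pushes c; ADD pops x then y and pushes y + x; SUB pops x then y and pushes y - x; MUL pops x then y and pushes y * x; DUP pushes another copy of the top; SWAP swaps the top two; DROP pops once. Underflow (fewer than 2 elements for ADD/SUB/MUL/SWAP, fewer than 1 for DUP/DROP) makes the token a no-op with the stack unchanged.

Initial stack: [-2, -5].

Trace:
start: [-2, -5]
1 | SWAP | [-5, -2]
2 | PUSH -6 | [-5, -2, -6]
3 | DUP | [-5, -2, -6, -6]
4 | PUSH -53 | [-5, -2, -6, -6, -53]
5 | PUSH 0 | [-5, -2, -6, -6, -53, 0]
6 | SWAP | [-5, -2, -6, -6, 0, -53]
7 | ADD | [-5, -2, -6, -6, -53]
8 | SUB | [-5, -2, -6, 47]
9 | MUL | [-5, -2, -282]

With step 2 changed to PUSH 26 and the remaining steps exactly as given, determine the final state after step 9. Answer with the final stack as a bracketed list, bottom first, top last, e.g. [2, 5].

(re-executing from step 2 with the substitution; state before step 2: [-5, -2])
2 | PUSH 26 | [-5, -2, 26]
3 | DUP | [-5, -2, 26, 26]
4 | PUSH -53 | [-5, -2, 26, 26, -53]
5 | PUSH 0 | [-5, -2, 26, 26, -53, 0]
6 | SWAP | [-5, -2, 26, 26, 0, -53]
7 | ADD | [-5, -2, 26, 26, -53]
8 | SUB | [-5, -2, 26, 79]
9 | MUL | [-5, -2, 2054]

[-5, -2, 2054]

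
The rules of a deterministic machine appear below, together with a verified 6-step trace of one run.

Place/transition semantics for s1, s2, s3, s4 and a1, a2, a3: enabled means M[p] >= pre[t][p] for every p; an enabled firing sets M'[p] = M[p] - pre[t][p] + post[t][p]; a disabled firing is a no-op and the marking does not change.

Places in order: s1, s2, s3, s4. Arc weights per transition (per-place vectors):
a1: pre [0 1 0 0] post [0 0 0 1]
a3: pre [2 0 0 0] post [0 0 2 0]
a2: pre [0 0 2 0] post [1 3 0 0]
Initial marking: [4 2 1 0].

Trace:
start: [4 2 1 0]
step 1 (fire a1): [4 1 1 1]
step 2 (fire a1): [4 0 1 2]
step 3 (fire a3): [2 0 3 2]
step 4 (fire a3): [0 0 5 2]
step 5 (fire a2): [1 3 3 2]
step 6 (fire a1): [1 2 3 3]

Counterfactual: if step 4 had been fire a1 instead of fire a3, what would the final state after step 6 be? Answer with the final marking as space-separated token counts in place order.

3 2 1 3

(re-executing from step 4 with the substitution; state before step 4: [2 0 3 2])
step 4 (fire a1): [2 0 3 2]
step 5 (fire a2): [3 3 1 2]
step 6 (fire a1): [3 2 1 3]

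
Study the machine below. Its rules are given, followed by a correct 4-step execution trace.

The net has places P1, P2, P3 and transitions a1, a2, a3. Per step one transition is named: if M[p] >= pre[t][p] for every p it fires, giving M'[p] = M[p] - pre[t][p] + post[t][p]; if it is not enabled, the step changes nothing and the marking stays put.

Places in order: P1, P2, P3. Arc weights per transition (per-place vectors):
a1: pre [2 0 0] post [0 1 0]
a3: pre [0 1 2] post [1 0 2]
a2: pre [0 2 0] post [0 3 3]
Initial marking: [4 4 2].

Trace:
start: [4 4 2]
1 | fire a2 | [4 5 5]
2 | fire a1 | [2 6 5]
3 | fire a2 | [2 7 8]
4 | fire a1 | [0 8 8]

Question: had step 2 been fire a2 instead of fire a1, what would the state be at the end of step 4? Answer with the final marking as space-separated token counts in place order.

(re-executing from step 2 with the substitution; state before step 2: [4 5 5])
2 | fire a2 | [4 6 8]
3 | fire a2 | [4 7 11]
4 | fire a1 | [2 8 11]

2 8 11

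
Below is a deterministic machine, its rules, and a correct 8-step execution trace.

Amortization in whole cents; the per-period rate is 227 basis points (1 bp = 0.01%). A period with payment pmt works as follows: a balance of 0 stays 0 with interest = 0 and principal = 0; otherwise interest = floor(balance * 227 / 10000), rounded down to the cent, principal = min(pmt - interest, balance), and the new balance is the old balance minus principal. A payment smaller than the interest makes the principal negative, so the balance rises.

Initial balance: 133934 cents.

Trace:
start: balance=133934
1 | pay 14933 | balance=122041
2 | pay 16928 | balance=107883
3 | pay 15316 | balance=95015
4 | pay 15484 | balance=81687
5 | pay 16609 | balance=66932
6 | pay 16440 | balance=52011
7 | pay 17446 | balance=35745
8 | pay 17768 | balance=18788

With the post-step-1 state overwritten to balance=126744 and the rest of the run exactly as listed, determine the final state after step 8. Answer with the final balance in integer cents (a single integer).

state after step 1 := balance=126744
2 | pay 16928 | balance=112693
3 | pay 15316 | balance=99935
4 | pay 15484 | balance=86719
5 | pay 16609 | balance=72078
6 | pay 16440 | balance=57274
7 | pay 17446 | balance=41128
8 | pay 17768 | balance=24293

24293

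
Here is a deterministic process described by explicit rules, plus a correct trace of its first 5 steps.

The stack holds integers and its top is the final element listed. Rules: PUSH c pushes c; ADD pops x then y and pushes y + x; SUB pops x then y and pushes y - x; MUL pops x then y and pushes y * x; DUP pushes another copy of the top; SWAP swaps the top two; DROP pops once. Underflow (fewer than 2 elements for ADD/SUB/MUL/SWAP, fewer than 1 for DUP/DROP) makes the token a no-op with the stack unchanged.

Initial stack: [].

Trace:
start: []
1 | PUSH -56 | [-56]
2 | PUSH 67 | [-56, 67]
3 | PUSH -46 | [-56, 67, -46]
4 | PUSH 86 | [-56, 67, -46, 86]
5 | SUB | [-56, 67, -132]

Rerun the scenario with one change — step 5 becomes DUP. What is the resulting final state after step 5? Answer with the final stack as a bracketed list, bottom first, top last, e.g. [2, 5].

(re-executing from step 5 with the substitution; state before step 5: [-56, 67, -46, 86])
5 | DUP | [-56, 67, -46, 86, 86]

[-56, 67, -46, 86, 86]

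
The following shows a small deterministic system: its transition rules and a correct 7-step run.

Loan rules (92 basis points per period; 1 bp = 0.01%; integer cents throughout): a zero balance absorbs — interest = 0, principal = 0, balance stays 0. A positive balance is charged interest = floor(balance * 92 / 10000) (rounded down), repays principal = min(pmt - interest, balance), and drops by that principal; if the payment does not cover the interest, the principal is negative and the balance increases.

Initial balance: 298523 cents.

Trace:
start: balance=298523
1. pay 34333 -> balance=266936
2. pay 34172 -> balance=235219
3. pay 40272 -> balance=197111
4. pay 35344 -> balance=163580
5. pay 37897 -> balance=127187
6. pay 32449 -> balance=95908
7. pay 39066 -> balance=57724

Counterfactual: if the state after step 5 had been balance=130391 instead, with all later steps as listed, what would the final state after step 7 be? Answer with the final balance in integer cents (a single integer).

state after step 5 := balance=130391
6. pay 32449 -> balance=99141
7. pay 39066 -> balance=60987

60987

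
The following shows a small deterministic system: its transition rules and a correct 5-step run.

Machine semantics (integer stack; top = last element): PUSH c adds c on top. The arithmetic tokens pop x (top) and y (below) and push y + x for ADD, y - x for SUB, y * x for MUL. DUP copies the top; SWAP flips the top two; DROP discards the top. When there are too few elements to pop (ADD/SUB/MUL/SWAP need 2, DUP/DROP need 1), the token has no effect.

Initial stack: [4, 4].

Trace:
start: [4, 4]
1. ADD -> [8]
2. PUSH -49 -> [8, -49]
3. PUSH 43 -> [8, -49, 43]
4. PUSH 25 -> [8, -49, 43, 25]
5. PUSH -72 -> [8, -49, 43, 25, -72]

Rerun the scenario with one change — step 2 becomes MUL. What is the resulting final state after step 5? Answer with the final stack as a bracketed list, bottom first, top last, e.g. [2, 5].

(re-executing from step 2 with the substitution; state before step 2: [8])
2. MUL -> [8]
3. PUSH 43 -> [8, 43]
4. PUSH 25 -> [8, 43, 25]
5. PUSH -72 -> [8, 43, 25, -72]

[8, 43, 25, -72]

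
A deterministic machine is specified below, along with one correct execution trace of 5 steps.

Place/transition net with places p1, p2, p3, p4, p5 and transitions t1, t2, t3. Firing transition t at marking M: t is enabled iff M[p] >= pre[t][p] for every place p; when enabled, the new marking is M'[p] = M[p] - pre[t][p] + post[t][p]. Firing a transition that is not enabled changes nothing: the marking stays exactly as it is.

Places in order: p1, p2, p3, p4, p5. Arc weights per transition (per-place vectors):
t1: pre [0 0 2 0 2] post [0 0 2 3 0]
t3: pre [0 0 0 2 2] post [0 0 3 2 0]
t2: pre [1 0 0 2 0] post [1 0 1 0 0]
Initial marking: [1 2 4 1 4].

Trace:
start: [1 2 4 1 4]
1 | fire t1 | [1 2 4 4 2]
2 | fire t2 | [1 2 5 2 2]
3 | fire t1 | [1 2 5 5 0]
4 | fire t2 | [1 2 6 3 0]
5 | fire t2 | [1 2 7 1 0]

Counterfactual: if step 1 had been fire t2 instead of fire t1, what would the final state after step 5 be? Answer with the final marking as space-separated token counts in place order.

(re-executing from step 1 with the substitution; state before step 1: [1 2 4 1 4])
1 | fire t2 | [1 2 4 1 4]
2 | fire t2 | [1 2 4 1 4]
3 | fire t1 | [1 2 4 4 2]
4 | fire t2 | [1 2 5 2 2]
5 | fire t2 | [1 2 6 0 2]

1 2 6 0 2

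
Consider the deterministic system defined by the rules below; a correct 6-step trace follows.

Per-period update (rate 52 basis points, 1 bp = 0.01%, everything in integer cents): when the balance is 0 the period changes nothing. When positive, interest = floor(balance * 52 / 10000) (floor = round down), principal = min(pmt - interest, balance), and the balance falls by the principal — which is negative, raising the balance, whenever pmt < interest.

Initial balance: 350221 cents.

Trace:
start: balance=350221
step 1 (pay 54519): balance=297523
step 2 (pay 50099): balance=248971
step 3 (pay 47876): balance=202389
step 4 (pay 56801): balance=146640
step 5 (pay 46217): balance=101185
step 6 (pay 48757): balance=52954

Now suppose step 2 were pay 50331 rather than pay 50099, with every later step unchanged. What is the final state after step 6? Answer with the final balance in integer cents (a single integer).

52717

(re-executing from step 2 with the substitution; state before step 2: balance=297523)
step 2 (pay 50331): balance=248739
step 3 (pay 47876): balance=202156
step 4 (pay 56801): balance=146406
step 5 (pay 46217): balance=100950
step 6 (pay 48757): balance=52717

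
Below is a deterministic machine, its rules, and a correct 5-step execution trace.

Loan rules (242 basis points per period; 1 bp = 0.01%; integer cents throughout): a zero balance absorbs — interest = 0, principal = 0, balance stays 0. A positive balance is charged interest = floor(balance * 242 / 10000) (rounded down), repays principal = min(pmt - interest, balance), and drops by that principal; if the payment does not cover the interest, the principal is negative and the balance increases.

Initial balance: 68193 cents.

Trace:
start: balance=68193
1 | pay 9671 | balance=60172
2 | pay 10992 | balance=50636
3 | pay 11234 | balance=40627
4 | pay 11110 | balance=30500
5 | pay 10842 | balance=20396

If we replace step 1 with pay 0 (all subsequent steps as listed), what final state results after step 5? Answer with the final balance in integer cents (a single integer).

31037

(re-executing from step 1 with the substitution; state before step 1: balance=68193)
1 | pay 0 | balance=69843
2 | pay 10992 | balance=60541
3 | pay 11234 | balance=50772
4 | pay 11110 | balance=40890
5 | pay 10842 | balance=31037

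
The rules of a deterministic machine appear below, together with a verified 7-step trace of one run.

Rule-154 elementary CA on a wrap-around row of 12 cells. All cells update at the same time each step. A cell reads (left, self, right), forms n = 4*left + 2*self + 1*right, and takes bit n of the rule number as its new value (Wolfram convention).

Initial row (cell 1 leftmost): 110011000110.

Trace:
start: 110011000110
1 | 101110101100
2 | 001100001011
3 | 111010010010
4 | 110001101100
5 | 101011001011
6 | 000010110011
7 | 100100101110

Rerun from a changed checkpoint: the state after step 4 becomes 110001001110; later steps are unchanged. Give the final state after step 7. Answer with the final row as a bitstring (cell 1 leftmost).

state after step 4 := 110001001110
5 | 101010111100
6 | 000000111011
7 | 100001110010

100001110010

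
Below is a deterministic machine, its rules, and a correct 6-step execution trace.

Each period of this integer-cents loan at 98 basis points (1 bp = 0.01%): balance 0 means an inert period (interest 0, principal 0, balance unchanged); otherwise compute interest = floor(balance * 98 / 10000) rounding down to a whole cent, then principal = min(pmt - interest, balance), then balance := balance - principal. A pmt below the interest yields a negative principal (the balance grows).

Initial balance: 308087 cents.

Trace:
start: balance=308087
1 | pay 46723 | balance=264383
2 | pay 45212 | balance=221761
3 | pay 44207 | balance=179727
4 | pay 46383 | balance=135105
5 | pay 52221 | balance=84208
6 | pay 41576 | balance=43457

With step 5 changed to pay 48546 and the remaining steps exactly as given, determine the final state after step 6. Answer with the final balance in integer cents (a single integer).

47168

(re-executing from step 5 with the substitution; state before step 5: balance=135105)
5 | pay 48546 | balance=87883
6 | pay 41576 | balance=47168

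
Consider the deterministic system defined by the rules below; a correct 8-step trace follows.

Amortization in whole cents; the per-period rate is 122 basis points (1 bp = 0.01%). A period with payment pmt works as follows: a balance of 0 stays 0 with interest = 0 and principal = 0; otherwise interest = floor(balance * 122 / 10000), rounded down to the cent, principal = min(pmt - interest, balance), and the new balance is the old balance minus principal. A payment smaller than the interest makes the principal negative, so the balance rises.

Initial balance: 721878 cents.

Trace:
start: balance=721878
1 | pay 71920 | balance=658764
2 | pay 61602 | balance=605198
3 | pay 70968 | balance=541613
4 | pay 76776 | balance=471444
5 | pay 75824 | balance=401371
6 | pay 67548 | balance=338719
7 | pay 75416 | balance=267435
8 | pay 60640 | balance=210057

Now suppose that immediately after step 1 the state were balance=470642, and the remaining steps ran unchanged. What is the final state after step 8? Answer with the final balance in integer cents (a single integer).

state after step 1 := balance=470642
2 | pay 61602 | balance=414781
3 | pay 70968 | balance=348873
4 | pay 76776 | balance=276353
5 | pay 75824 | balance=203900
6 | pay 67548 | balance=138839
7 | pay 75416 | balance=65116
8 | pay 60640 | balance=5270

5270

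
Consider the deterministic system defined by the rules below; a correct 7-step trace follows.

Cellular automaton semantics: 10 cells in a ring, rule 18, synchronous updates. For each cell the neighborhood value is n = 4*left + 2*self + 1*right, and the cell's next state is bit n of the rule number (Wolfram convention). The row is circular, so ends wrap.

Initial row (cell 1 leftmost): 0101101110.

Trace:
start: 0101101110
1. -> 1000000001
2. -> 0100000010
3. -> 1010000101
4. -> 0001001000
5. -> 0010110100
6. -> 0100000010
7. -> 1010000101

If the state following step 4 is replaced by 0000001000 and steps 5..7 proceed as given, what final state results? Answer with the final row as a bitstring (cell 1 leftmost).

0001010101

state after step 4 := 0000001000
5. -> 0000010100
6. -> 0000100010
7. -> 0001010101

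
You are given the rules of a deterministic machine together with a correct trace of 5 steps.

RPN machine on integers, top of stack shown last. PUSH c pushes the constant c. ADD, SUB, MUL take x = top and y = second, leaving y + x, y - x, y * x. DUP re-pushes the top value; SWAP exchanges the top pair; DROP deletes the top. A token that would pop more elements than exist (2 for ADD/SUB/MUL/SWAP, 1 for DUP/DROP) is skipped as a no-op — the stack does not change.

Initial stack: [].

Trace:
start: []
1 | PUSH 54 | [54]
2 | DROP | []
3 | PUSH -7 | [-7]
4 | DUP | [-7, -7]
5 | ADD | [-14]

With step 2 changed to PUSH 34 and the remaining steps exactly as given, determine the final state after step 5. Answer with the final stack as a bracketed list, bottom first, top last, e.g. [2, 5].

[54, 34, -14]

(re-executing from step 2 with the substitution; state before step 2: [54])
2 | PUSH 34 | [54, 34]
3 | PUSH -7 | [54, 34, -7]
4 | DUP | [54, 34, -7, -7]
5 | ADD | [54, 34, -14]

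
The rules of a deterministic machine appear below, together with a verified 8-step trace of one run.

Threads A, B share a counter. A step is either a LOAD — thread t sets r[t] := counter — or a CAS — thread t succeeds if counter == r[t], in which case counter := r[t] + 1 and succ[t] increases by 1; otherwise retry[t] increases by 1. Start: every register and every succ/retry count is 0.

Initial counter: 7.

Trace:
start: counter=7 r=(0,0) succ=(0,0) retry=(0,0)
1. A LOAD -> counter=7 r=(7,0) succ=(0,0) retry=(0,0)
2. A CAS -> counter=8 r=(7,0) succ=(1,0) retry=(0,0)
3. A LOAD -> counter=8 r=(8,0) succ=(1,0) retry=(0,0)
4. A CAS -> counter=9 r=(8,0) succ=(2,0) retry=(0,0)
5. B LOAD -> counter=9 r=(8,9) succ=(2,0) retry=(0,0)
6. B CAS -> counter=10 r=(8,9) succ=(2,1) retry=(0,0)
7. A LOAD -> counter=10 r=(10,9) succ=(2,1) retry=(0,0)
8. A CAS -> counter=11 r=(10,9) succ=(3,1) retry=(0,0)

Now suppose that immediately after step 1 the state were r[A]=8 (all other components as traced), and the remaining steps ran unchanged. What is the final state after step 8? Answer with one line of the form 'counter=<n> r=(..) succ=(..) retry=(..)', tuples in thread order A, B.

counter=10 r=(9,8) succ=(2,1) retry=(1,0)

state after step 1 := counter=7 r=(8,0) succ=(0,0) retry=(0,0)
2. A CAS -> counter=7 r=(8,0) succ=(0,0) retry=(1,0)
3. A LOAD -> counter=7 r=(7,0) succ=(0,0) retry=(1,0)
4. A CAS -> counter=8 r=(7,0) succ=(1,0) retry=(1,0)
5. B LOAD -> counter=8 r=(7,8) succ=(1,0) retry=(1,0)
6. B CAS -> counter=9 r=(7,8) succ=(1,1) retry=(1,0)
7. A LOAD -> counter=9 r=(9,8) succ=(1,1) retry=(1,0)
8. A CAS -> counter=10 r=(9,8) succ=(2,1) retry=(1,0)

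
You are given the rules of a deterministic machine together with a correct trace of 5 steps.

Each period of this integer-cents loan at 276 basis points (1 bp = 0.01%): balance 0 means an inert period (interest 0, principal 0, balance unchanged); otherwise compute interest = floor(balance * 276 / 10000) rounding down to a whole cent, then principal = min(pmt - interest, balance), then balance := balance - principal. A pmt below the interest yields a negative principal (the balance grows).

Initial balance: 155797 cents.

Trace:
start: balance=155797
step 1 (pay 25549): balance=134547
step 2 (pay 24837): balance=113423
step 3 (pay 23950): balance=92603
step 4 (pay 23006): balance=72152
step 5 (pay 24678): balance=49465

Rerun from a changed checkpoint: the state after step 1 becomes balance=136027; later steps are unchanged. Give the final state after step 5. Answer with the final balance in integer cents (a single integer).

state after step 1 := balance=136027
step 2 (pay 24837): balance=114944
step 3 (pay 23950): balance=94166
step 4 (pay 23006): balance=73758
step 5 (pay 24678): balance=51115

51115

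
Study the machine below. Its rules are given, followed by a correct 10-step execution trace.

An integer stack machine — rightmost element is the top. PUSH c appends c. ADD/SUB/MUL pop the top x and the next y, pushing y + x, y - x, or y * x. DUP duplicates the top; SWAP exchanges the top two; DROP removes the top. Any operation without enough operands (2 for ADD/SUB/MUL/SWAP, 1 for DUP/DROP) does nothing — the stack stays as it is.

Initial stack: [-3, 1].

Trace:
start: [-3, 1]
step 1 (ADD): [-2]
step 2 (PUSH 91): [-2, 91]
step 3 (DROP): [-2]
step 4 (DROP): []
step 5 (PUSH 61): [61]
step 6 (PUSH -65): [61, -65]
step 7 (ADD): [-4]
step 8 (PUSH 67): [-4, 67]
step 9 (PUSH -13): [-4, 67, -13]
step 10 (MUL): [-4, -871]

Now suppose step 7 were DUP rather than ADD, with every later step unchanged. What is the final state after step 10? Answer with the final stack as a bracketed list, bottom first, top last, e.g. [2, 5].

(re-executing from step 7 with the substitution; state before step 7: [61, -65])
step 7 (DUP): [61, -65, -65]
step 8 (PUSH 67): [61, -65, -65, 67]
step 9 (PUSH -13): [61, -65, -65, 67, -13]
step 10 (MUL): [61, -65, -65, -871]

[61, -65, -65, -871]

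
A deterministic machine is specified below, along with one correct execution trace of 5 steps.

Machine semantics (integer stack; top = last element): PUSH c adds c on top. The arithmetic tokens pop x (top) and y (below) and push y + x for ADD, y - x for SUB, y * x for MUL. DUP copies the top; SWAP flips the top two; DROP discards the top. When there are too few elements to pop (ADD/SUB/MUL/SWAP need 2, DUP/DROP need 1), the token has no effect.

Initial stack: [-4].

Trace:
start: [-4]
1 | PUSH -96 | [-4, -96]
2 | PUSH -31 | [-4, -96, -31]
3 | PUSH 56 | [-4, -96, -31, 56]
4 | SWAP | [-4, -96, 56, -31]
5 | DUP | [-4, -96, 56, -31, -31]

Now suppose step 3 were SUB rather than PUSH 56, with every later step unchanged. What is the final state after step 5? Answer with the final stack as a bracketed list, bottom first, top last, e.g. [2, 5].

[-65, -4, -4]

(re-executing from step 3 with the substitution; state before step 3: [-4, -96, -31])
3 | SUB | [-4, -65]
4 | SWAP | [-65, -4]
5 | DUP | [-65, -4, -4]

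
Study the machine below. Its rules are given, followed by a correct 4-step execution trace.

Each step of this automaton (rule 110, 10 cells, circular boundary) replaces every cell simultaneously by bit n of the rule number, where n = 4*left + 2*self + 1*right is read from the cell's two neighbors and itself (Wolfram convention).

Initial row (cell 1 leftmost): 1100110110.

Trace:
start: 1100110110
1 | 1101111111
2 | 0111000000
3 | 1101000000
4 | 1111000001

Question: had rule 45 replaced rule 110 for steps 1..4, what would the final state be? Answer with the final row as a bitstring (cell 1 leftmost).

(re-executing steps 1..4 under rule 45; state before step 1: 1100110110)
1 | 1000101101
2 | 0010111011
3 | 0011100110
4 | 1010000100

1010000100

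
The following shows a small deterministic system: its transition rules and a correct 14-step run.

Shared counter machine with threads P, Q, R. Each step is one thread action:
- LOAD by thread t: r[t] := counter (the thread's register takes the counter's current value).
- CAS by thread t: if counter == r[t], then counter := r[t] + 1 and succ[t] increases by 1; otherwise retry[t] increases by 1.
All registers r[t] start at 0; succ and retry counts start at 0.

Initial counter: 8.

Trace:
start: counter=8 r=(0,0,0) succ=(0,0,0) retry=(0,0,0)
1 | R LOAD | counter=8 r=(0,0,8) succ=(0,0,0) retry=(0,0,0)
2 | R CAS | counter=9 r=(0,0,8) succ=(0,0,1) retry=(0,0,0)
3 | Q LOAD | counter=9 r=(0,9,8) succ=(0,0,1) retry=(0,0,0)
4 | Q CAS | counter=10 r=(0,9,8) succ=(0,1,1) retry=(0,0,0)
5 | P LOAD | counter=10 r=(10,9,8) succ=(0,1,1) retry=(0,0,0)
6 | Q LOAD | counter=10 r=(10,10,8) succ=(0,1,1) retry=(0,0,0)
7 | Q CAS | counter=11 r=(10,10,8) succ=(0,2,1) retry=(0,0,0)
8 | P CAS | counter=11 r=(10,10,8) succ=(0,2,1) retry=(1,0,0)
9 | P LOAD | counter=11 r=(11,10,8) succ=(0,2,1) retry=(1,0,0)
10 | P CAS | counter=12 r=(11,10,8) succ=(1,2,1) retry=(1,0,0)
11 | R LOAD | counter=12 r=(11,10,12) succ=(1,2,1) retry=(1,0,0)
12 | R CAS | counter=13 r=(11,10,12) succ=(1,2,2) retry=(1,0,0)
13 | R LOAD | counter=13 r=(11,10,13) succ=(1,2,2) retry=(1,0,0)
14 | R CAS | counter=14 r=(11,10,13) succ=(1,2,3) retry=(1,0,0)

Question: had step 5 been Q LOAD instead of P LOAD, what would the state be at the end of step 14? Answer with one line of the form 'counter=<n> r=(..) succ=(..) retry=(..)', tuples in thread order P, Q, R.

counter=14 r=(11,10,13) succ=(1,2,3) retry=(1,0,0)

(re-executing from step 5 with the substitution; state before step 5: counter=10 r=(0,9,8) succ=(0,1,1) retry=(0,0,0))
5 | Q LOAD | counter=10 r=(0,10,8) succ=(0,1,1) retry=(0,0,0)
6 | Q LOAD | counter=10 r=(0,10,8) succ=(0,1,1) retry=(0,0,0)
7 | Q CAS | counter=11 r=(0,10,8) succ=(0,2,1) retry=(0,0,0)
8 | P CAS | counter=11 r=(0,10,8) succ=(0,2,1) retry=(1,0,0)
9 | P LOAD | counter=11 r=(11,10,8) succ=(0,2,1) retry=(1,0,0)
10 | P CAS | counter=12 r=(11,10,8) succ=(1,2,1) retry=(1,0,0)
11 | R LOAD | counter=12 r=(11,10,12) succ=(1,2,1) retry=(1,0,0)
12 | R CAS | counter=13 r=(11,10,12) succ=(1,2,2) retry=(1,0,0)
13 | R LOAD | counter=13 r=(11,10,13) succ=(1,2,2) retry=(1,0,0)
14 | R CAS | counter=14 r=(11,10,13) succ=(1,2,3) retry=(1,0,0)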